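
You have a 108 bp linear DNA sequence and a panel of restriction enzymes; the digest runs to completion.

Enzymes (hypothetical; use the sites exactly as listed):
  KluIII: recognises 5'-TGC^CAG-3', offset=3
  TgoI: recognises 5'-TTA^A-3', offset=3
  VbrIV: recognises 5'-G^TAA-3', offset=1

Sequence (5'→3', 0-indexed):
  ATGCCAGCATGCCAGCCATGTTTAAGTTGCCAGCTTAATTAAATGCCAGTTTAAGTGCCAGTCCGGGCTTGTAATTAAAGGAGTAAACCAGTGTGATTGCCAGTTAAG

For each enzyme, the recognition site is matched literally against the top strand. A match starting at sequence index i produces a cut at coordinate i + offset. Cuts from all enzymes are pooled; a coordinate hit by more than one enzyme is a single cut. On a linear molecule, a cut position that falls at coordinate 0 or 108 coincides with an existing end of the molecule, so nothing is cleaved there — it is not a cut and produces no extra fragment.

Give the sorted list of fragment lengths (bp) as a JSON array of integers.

Site scan:
  KluIII (TGCCAG, off=3): starts [1, 9, 27, 43, 55, 97] → cuts [4, 12, 30, 46, 58, 100]
  TgoI (TTAA, off=3): starts [21, 34, 38, 50, 74, 103] → cuts [24, 37, 41, 53, 77, 106]
  VbrIV (GTAA, off=1): starts [70, 82] → cuts [71, 83]

All cut coordinates (distinct, sorted): [4, 12, 24, 30, 37, 41, 46, 53, 58, 71, 77, 83, 100, 106]

Fragments:
  [0,4): 4 bp
  [4,12): 8 bp
  [12,24): 12 bp
  [24,30): 6 bp
  [30,37): 7 bp
  [37,41): 4 bp
  [41,46): 5 bp
  [46,53): 7 bp
  [53,58): 5 bp
  [58,71): 13 bp
  [71,77): 6 bp
  [77,83): 6 bp
  [83,100): 17 bp
  [100,106): 6 bp
  [106,108): 2 bp

[2,4,4,5,5,6,6,6,6,7,7,8,12,13,17]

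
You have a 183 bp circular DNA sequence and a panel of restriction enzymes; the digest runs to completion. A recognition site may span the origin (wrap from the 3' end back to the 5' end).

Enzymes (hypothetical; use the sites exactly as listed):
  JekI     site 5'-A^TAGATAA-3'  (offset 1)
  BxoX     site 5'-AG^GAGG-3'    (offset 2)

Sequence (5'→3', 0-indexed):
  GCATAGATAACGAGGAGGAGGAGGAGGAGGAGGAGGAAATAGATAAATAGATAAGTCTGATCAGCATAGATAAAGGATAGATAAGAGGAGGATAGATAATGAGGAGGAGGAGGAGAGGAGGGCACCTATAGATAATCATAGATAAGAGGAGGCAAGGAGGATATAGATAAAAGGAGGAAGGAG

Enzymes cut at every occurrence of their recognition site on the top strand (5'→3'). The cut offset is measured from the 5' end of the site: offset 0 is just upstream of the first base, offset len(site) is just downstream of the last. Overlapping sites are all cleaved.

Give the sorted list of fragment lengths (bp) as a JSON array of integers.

Per-enzyme occurrences:
  JekI ATAGATAA/1: at [2, 38, 46, 65, 76, 91, 127, 137, 162] ⇒ [3, 39, 47, 66, 77, 92, 128, 138, 163]
  BxoX AGGAGG/2: at [12, 15, 18, 21, 24, 27, 30, 85, 101, 104, 107, 115, 146, 154, 171, 178] ⇒ [14, 17, 20, 23, 26, 29, 32, 87, 103, 106, 109, 117, 148, 156, 173, 180]

All cut coordinates (distinct, sorted): [3, 14, 17, 20, 23, 26, 29, 32, 39, 47, 66, 77, 87, 92, 103, 106, 109, 117, 128, 138, 148, 156, 163, 173, 180]

Fragment lengths:
  3→14: 11 bp
  14→17: 3 bp
  17→20: 3 bp
  20→23: 3 bp
  23→26: 3 bp
  26→29: 3 bp
  29→32: 3 bp
  32→39: 7 bp
  39→47: 8 bp
  47→66: 19 bp
  66→77: 11 bp
  77→87: 10 bp
  87→92: 5 bp
  92→103: 11 bp
  103→106: 3 bp
  106→109: 3 bp
  109→117: 8 bp
  117→128: 11 bp
  128→138: 10 bp
  138→148: 10 bp
  148→156: 8 bp
  156→163: 7 bp
  163→173: 10 bp
  173→180: 7 bp
  180→3 (wrap): 183-180+3 = 6 bp

[3,3,3,3,3,3,3,3,5,6,7,7,7,8,8,8,10,10,10,10,11,11,11,11,19]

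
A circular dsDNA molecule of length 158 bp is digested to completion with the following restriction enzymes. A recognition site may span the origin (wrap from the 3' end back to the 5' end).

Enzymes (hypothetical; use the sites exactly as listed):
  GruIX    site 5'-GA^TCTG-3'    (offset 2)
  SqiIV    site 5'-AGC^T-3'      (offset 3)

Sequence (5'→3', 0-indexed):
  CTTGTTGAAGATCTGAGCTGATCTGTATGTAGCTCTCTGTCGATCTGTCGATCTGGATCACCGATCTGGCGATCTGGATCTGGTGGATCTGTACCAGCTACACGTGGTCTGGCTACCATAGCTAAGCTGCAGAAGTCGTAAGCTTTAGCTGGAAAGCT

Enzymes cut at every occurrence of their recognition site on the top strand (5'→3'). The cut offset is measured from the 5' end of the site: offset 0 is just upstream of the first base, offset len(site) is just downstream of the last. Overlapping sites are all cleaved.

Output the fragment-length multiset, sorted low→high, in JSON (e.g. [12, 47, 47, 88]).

Per-enzyme occurrences:
  GruIX GATCTG/2: at [9, 19, 41, 49, 62, 70, 76, 85] ⇒ [11, 21, 43, 51, 64, 72, 78, 87]
  SqiIV AGCT/3: at [15, 30, 95, 119, 124, 140, 146, 154] ⇒ [18, 33, 98, 122, 127, 143, 149, 157]

Pooled cuts: [11, 18, 21, 33, 43, 51, 64, 72, 78, 87, 98, 122, 127, 143, 149, 157]

Fragment lengths:
  11→18: 7 bp
  18→21: 3 bp
  21→33: 12 bp
  33→43: 10 bp
  43→51: 8 bp
  51→64: 13 bp
  64→72: 8 bp
  72→78: 6 bp
  78→87: 9 bp
  87→98: 11 bp
  98→122: 24 bp
  122→127: 5 bp
  127→143: 16 bp
  143→149: 6 bp
  149→157: 8 bp
  157→11 (wrap): 158-157+11 = 12 bp

[3,5,6,6,7,8,8,8,9,10,11,12,12,13,16,24]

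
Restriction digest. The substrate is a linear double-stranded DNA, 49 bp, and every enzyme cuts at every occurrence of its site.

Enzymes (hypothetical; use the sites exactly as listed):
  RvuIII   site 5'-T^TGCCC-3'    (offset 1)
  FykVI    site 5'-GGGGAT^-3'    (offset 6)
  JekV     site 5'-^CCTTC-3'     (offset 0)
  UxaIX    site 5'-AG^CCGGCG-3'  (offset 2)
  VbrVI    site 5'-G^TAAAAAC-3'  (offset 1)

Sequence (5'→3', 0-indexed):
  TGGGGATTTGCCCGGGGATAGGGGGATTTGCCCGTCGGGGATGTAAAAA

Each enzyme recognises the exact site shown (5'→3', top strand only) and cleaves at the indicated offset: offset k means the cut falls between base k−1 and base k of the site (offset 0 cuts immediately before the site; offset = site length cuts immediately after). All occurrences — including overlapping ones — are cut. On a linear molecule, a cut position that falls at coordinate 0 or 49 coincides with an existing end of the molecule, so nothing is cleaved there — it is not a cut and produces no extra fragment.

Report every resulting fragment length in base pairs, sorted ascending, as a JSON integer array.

[1,1,7,7,8,11,14]

Per-enzyme occurrences:
  RvuIII (TTGCCC, off=1): starts [7, 27] → cuts [8, 28]
  FykVI (GGGGAT, off=6): starts [1, 13, 21, 36] → cuts [7, 19, 27, 42]
  JekV (CCTTC, off=0): no sites
  UxaIX (AGCCGGCG, off=2): no sites
  VbrVI (GTAAAAAC, off=1): no sites

All cut coordinates (distinct, sorted): [7, 8, 19, 27, 28, 42]

Fragment lengths:
  [0,7): 7 bp
  [7,8): 1 bp
  [8,19): 11 bp
  [19,27): 8 bp
  [27,28): 1 bp
  [28,42): 14 bp
  [42,49): 7 bp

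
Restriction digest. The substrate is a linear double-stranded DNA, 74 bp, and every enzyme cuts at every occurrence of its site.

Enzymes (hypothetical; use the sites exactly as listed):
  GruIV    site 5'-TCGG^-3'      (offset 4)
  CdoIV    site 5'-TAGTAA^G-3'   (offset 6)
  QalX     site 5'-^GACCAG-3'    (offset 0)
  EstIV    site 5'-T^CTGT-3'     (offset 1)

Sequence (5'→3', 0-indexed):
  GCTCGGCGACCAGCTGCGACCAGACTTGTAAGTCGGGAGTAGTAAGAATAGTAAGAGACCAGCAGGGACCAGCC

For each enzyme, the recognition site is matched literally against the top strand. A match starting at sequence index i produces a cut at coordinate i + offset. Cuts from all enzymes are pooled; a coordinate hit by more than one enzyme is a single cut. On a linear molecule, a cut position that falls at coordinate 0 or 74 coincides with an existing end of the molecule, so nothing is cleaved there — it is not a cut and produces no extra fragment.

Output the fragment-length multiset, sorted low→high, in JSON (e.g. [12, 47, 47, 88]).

Scan for sites:
  GruIV (TCGG, off=4): starts [2, 32] → cuts [6, 36]
  CdoIV (TAGTAAG, off=6): starts [39, 48] → cuts [45, 54]
  QalX (GACCAG, off=0): starts [7, 17, 56, 66] → cuts [7, 17, 56, 66]
  EstIV (TCTGT, off=1): no sites

All cut coordinates (distinct, sorted): [6, 7, 17, 36, 45, 54, 56, 66]

Fragment lengths:
  [0,6): 6 bp
  [6,7): 1 bp
  [7,17): 10 bp
  [17,36): 19 bp
  [36,45): 9 bp
  [45,54): 9 bp
  [54,56): 2 bp
  [56,66): 10 bp
  [66,74): 8 bp

[1,2,6,8,9,9,10,10,19]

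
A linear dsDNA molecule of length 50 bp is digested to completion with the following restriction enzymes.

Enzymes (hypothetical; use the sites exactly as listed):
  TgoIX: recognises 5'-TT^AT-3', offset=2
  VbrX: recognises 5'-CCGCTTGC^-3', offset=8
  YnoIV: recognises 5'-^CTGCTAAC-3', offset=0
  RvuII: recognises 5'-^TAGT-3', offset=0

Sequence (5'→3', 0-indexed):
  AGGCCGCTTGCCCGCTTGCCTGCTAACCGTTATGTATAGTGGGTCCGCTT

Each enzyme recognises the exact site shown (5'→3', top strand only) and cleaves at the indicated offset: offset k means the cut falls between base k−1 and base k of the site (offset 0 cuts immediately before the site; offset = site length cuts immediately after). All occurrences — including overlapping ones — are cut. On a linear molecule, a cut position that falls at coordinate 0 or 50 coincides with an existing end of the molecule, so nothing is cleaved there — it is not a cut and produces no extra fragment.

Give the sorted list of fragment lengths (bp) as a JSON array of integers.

[5,8,11,12,14]

Scan for sites:
  TgoIX (TTAT, off=2): starts [29] → cuts [31]
  VbrX (CCGCTTGC, off=8): starts [3, 11] → cuts [11, 19]
  YnoIV (CTGCTAAC, off=0): starts [19] → cuts [19]
  RvuII (TAGT, off=0): starts [36] → cuts [36]

Pooled cuts: [11, 19, 31, 36]

Fragments:
  [0,11): 11 bp
  [11,19): 8 bp
  [19,31): 12 bp
  [31,36): 5 bp
  [36,50): 14 bp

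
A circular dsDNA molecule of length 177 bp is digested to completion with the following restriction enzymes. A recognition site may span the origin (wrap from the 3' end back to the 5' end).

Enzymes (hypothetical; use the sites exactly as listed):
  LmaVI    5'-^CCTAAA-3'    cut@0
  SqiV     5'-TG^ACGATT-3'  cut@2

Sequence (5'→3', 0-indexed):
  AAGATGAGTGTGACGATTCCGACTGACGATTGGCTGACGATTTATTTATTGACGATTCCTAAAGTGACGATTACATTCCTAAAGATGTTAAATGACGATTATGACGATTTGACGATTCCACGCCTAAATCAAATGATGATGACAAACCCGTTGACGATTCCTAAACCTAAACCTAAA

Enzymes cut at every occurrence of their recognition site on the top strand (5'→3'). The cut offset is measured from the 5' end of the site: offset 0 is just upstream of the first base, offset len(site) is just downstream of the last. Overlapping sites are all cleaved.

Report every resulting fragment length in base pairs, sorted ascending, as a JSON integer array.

Site scan:
  LmaVI (CCTAAA, off=0): starts [57, 77, 122, 159, 165, 171] → cuts [57, 77, 122, 159, 165, 171]
  SqiV (TGACGATT, off=2): starts [10, 23, 34, 49, 64, 92, 101, 109, 151] → cuts [12, 25, 36, 51, 66, 94, 103, 111, 153]

Pooled cuts: [12, 25, 36, 51, 57, 66, 77, 94, 103, 111, 122, 153, 159, 165, 171]

Fragment lengths:
  12→25: 13 bp
  25→36: 11 bp
  36→51: 15 bp
  51→57: 6 bp
  57→66: 9 bp
  66→77: 11 bp
  77→94: 17 bp
  94→103: 9 bp
  103→111: 8 bp
  111→122: 11 bp
  122→153: 31 bp
  153→159: 6 bp
  159→165: 6 bp
  165→171: 6 bp
  171→12 (wrap): 177-171+12 = 18 bp

[6,6,6,6,8,9,9,11,11,11,13,15,17,18,31]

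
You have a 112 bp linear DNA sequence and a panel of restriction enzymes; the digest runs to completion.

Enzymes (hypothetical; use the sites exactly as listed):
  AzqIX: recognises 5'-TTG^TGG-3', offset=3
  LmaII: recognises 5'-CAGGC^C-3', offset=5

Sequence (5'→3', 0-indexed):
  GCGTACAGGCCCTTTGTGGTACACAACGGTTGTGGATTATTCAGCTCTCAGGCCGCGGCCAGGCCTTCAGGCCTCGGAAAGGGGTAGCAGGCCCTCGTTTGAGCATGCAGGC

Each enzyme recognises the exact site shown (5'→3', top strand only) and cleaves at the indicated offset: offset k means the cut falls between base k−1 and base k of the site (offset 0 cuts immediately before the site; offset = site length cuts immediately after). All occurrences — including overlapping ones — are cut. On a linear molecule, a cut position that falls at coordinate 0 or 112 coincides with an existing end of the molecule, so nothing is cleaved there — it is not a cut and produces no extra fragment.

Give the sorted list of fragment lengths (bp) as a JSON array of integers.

[6,8,10,11,16,20,20,21]

Scan for sites:
  AzqIX TTGTGG/3: at [13, 29] ⇒ [16, 32]
  LmaII CAGGCC/5: at [5, 48, 59, 67, 87] ⇒ [10, 53, 64, 72, 92]

Pooled cuts: [10, 16, 32, 53, 64, 72, 92]

Fragment lengths:
  [0,10): 10 bp
  [10,16): 6 bp
  [16,32): 16 bp
  [32,53): 21 bp
  [53,64): 11 bp
  [64,72): 8 bp
  [72,92): 20 bp
  [92,112): 20 bp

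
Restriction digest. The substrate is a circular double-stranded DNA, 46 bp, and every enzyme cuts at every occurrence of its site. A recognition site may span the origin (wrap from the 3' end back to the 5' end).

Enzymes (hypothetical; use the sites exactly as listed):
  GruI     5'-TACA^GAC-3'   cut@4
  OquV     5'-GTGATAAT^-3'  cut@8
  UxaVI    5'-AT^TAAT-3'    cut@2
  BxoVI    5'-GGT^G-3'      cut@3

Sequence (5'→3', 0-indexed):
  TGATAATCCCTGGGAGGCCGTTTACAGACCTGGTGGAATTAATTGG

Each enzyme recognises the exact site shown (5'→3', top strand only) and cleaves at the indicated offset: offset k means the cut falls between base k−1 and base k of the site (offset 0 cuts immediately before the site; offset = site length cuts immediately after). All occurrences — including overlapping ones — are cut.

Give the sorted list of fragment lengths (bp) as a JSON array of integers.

Per-enzyme occurrences:
  GruI TACAGAC/4: at [22] ⇒ [26]
  OquV GTGATAAT/8: at [45] ⇒ [7]
  UxaVI ATTAAT/2: at [37] ⇒ [39]
  BxoVI GGTG/3: at [31, 44] ⇒ [1, 34]

All cut coordinates (distinct, sorted): [1, 7, 26, 34, 39]

Fragments:
  1→7: 6 bp
  7→26: 19 bp
  26→34: 8 bp
  34→39: 5 bp
  39→1 (wrap): 46-39+1 = 8 bp

[5,6,8,8,19]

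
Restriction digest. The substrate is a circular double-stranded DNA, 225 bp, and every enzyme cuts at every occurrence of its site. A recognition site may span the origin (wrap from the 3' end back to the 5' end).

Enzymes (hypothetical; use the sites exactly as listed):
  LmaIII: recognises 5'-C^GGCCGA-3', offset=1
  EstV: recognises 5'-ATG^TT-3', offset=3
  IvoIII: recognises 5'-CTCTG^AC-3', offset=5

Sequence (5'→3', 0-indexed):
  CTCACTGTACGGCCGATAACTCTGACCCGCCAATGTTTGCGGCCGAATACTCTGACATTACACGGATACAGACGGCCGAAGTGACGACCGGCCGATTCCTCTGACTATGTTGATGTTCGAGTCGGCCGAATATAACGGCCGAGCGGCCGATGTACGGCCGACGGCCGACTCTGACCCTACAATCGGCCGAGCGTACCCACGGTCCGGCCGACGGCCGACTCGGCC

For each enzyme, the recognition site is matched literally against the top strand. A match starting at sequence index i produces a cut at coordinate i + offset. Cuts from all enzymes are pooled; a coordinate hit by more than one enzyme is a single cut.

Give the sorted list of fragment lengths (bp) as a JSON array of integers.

[5,6,6,7,7,8,8,11,11,11,11,13,14,14,14,16,19,21,23]

Site scan:
  LmaIII (CGGCCGA, off=1): starts [9, 39, 72, 88, 122, 135, 143, 154, 161, 183, 204, 211] → cuts [10, 40, 73, 89, 123, 136, 144, 155, 162, 184, 205, 212]
  EstV (ATGTT, off=3): starts [32, 106, 112] → cuts [35, 109, 115]
  IvoIII (CTCTGAC, off=5): starts [19, 49, 98, 168] → cuts [24, 54, 103, 173]

All cut coordinates (distinct, sorted): [10, 24, 35, 40, 54, 73, 89, 103, 109, 115, 123, 136, 144, 155, 162, 173, 184, 205, 212]

Fragment lengths:
  10→24: 14 bp
  24→35: 11 bp
  35→40: 5 bp
  40→54: 14 bp
  54→73: 19 bp
  73→89: 16 bp
  89→103: 14 bp
  103→109: 6 bp
  109→115: 6 bp
  115→123: 8 bp
  123→136: 13 bp
  136→144: 8 bp
  144→155: 11 bp
  155→162: 7 bp
  162→173: 11 bp
  173→184: 11 bp
  184→205: 21 bp
  205→212: 7 bp
  212→10 (wrap): 225-212+10 = 23 bp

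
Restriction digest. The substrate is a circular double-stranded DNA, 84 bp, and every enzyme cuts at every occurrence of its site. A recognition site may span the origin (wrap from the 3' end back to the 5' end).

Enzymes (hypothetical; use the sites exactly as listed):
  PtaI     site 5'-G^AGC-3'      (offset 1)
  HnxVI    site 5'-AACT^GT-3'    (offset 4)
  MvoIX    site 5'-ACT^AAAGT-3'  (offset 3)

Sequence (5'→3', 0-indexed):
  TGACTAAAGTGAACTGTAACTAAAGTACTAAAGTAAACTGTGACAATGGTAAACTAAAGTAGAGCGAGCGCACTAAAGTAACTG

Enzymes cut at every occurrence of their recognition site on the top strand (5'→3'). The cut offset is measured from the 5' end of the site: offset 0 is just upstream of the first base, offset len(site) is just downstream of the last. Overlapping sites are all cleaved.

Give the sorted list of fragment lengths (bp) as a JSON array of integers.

Per-enzyme occurrences:
  PtaI (GAGC, off=1): starts [61, 65] → cuts [62, 66]
  HnxVI (AACTGT, off=4): starts [11, 35, 79] → cuts [15, 39, 83]
  MvoIX (ACTAAAGT, off=3): starts [2, 18, 26, 52, 71] → cuts [5, 21, 29, 55, 74]

Pooled cuts: [5, 15, 21, 29, 39, 55, 62, 66, 74, 83]

Fragments:
  5→15: 10 bp
  15→21: 6 bp
  21→29: 8 bp
  29→39: 10 bp
  39→55: 16 bp
  55→62: 7 bp
  62→66: 4 bp
  66→74: 8 bp
  74→83: 9 bp
  83→5 (wrap): 84-83+5 = 6 bp

[4,6,6,7,8,8,9,10,10,16]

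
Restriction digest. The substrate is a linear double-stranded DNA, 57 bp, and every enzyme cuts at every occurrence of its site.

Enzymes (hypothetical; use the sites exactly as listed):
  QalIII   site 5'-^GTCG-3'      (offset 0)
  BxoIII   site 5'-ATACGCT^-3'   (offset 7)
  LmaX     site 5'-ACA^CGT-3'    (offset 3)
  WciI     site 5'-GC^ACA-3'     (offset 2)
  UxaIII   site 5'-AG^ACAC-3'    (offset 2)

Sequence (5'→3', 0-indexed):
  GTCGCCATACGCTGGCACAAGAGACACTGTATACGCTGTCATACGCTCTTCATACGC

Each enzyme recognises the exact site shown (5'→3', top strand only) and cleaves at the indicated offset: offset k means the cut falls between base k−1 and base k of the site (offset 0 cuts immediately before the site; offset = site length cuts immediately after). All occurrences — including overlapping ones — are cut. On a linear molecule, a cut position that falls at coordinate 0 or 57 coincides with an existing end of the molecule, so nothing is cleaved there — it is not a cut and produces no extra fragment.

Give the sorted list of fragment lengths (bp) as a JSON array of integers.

[3,7,10,10,13,14]

Site scan:
  QalIII GTCG/0: at [0] ⇒ [] (position 0 is a terminus of the linear molecule — no cut)
  BxoIII ATACGCT/7: at [6, 30, 40] ⇒ [13, 37, 47]
  LmaX (ACACGT, off=3): no sites
  WciI GCACA/2: at [14] ⇒ [16]
  UxaIII AGACAC/2: at [21] ⇒ [23]

All cut coordinates (distinct, sorted): [13, 16, 23, 37, 47]

Fragment lengths:
  [0,13): 13 bp
  [13,16): 3 bp
  [16,23): 7 bp
  [23,37): 14 bp
  [37,47): 10 bp
  [47,57): 10 bp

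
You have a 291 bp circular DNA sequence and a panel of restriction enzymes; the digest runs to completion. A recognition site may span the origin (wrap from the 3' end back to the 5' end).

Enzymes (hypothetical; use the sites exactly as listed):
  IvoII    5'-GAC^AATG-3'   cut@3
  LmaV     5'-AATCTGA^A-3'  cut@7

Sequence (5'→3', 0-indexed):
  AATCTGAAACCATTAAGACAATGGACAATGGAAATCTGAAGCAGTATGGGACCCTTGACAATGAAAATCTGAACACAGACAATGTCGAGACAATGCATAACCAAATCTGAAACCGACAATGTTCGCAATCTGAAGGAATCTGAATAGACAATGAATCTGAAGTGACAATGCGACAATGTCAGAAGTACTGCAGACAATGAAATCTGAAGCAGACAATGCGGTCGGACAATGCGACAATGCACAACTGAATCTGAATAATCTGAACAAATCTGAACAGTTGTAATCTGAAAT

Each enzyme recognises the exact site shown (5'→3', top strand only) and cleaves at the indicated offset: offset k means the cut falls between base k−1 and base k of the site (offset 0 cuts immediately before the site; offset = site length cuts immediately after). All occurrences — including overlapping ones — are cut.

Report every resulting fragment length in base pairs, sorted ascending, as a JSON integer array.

[6,6,7,7,7,8,8,8,9,10,10,10,11,11,12,12,13,13,13,15,16,19,19,20,21]

Scan for sites:
  IvoII GACAATG/3: at [16, 23, 56, 77, 88, 114, 146, 163, 171, 192, 211, 224, 232] ⇒ [19, 26, 59, 80, 91, 117, 149, 166, 174, 195, 214, 227, 235]
  LmaV AATCTGAA/7: at [0, 32, 65, 103, 126, 136, 153, 200, 247, 256, 266, 281] ⇒ [7, 39, 72, 110, 133, 143, 160, 207, 254, 263, 273, 288]

Pooled cuts: [7, 19, 26, 39, 59, 72, 80, 91, 110, 117, 133, 143, 149, 160, 166, 174, 195, 207, 214, 227, 235, 254, 263, 273, 288]

Fragment lengths:
  7→19: 12 bp
  19→26: 7 bp
  26→39: 13 bp
  39→59: 20 bp
  59→72: 13 bp
  72→80: 8 bp
  80→91: 11 bp
  91→110: 19 bp
  110→117: 7 bp
  117→133: 16 bp
  133→143: 10 bp
  143→149: 6 bp
  149→160: 11 bp
  160→166: 6 bp
  166→174: 8 bp
  174→195: 21 bp
  195→207: 12 bp
  207→214: 7 bp
  214→227: 13 bp
  227→235: 8 bp
  235→254: 19 bp
  254→263: 9 bp
  263→273: 10 bp
  273→288: 15 bp
  288→7 (wrap): 291-288+7 = 10 bp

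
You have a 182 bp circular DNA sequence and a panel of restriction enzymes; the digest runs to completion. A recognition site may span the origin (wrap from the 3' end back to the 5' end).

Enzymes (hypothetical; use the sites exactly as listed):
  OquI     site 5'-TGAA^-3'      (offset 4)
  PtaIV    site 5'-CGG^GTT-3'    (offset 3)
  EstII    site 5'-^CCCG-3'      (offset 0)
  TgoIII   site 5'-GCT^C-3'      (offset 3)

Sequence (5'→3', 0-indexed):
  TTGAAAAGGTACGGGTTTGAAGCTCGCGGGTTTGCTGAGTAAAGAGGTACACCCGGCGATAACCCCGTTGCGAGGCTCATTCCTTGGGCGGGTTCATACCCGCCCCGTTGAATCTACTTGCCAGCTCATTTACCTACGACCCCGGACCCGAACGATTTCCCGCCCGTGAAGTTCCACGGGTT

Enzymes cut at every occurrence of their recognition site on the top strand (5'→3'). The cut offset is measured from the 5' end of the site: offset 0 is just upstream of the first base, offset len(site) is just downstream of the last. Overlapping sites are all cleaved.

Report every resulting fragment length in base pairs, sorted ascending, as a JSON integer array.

[3,4,5,5,6,7,7,8,8,9,9,9,12,12,14,14,14,14,22]

Site scan:
  OquI TGAA/4: at [1, 17, 108, 166] ⇒ [5, 21, 112, 170]
  PtaIV CGGGTT/3: at [11, 26, 88, 176] ⇒ [14, 29, 91, 179]
  EstII CCCG/0: at [51, 63, 98, 103, 140, 146, 158, 162] ⇒ [51, 63, 98, 103, 140, 146, 158, 162]
  TgoIII GCTC/3: at [21, 74, 123] ⇒ [24, 77, 126]

Pooled cuts: [5, 14, 21, 24, 29, 51, 63, 77, 91, 98, 103, 112, 126, 140, 146, 158, 162, 170, 179]

Fragment lengths:
  5→14: 9 bp
  14→21: 7 bp
  21→24: 3 bp
  24→29: 5 bp
  29→51: 22 bp
  51→63: 12 bp
  63→77: 14 bp
  77→91: 14 bp
  91→98: 7 bp
  98→103: 5 bp
  103→112: 9 bp
  112→126: 14 bp
  126→140: 14 bp
  140→146: 6 bp
  146→158: 12 bp
  158→162: 4 bp
  162→170: 8 bp
  170→179: 9 bp
  179→5 (wrap): 182-179+5 = 8 bp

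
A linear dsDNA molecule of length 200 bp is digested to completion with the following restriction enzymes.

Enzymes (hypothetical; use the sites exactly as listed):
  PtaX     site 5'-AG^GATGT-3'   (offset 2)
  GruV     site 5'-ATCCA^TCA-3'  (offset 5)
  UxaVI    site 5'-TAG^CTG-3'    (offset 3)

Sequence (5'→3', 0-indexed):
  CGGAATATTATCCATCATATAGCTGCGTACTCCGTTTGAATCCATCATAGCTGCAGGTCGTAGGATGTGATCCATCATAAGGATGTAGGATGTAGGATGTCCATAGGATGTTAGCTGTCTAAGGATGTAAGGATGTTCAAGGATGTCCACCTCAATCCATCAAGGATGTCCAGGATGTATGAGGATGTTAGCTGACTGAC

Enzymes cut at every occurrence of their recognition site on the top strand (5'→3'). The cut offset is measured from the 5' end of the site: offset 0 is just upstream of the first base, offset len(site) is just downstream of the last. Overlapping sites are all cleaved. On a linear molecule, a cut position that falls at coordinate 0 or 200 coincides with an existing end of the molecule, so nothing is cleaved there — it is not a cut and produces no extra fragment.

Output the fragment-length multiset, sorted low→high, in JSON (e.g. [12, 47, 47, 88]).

[5,6,7,7,7,8,8,8,8,9,9,9,10,10,11,11,13,14,18,22]

Site scan:
  PtaX AGGATGT/2: at [61, 79, 86, 93, 104, 121, 129, 139, 162, 171, 181] ⇒ [63, 81, 88, 95, 106, 123, 131, 141, 164, 173, 183]
  GruV ATCCATCA/5: at [9, 39, 69, 154] ⇒ [14, 44, 74, 159]
  UxaVI TAGCTG/3: at [19, 47, 111, 188] ⇒ [22, 50, 114, 191]

Pooled cuts: [14, 22, 44, 50, 63, 74, 81, 88, 95, 106, 114, 123, 131, 141, 159, 164, 173, 183, 191]

Fragments:
  [0,14): 14 bp
  [14,22): 8 bp
  [22,44): 22 bp
  [44,50): 6 bp
  [50,63): 13 bp
  [63,74): 11 bp
  [74,81): 7 bp
  [81,88): 7 bp
  [88,95): 7 bp
  [95,106): 11 bp
  [106,114): 8 bp
  [114,123): 9 bp
  [123,131): 8 bp
  [131,141): 10 bp
  [141,159): 18 bp
  [159,164): 5 bp
  [164,173): 9 bp
  [173,183): 10 bp
  [183,191): 8 bp
  [191,200): 9 bp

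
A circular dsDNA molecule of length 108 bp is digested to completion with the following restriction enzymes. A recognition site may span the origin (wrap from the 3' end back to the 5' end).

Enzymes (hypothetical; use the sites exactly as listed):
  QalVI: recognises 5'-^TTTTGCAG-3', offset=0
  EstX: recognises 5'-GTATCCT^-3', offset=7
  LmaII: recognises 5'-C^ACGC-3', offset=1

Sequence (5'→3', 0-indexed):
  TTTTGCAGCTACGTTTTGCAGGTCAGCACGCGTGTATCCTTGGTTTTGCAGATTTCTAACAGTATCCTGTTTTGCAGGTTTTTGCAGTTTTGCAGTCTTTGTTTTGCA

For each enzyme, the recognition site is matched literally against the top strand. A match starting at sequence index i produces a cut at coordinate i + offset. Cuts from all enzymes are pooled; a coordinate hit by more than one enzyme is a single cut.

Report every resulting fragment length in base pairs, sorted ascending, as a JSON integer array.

Per-enzyme occurrences:
  QalVI TTTTGCAG/0: at [0, 13, 43, 69, 79, 87] ⇒ [0, 13, 43, 69, 79, 87]
  EstX GTATCCT/7: at [33, 61] ⇒ [40, 68]
  LmaII CACGC/1: at [26] ⇒ [27]

Pooled cuts: [0, 13, 27, 40, 43, 68, 69, 79, 87]

Fragments:
  0→13: 13 bp
  13→27: 14 bp
  27→40: 13 bp
  40→43: 3 bp
  43→68: 25 bp
  68→69: 1 bp
  69→79: 10 bp
  79→87: 8 bp
  87→0 (wrap): 108-87+0 = 21 bp

[1,3,8,10,13,13,14,21,25]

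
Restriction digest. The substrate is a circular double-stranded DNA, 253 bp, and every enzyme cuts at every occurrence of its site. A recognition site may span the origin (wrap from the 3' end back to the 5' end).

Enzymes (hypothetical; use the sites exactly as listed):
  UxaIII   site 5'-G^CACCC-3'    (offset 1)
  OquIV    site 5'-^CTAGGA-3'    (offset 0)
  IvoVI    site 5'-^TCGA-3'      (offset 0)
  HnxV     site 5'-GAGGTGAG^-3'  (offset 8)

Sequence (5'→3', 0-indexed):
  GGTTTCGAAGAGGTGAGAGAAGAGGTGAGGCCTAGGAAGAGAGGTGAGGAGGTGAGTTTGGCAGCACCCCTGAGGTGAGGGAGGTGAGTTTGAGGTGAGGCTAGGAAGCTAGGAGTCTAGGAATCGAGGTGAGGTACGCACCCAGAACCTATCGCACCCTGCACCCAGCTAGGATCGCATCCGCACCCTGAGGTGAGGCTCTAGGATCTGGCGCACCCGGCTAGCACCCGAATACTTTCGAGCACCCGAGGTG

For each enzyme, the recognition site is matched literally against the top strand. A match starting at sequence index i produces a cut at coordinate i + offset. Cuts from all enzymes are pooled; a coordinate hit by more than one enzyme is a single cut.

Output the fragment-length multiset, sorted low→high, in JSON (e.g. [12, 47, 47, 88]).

[1,2,3,5,5,7,7,7,8,8,8,8,9,10,11,11,12,13,13,13,14,15,15,15,16,17]

Scan for sites:
  UxaIII GCACCC/1: at [63, 137, 153, 160, 182, 212, 223, 241] ⇒ [64, 138, 154, 161, 183, 213, 224, 242]
  OquIV CTAGGA/0: at [31, 100, 108, 116, 168, 200] ⇒ [31, 100, 108, 116, 168, 200]
  IvoVI TCGA/0: at [4, 123, 237] ⇒ [4, 123, 237]
  HnxV GAGGTGAG/8: at [9, 21, 40, 48, 71, 80, 91, 125, 189] ⇒ [17, 29, 48, 56, 79, 88, 99, 133, 197]

All cut coordinates (distinct, sorted): [4, 17, 29, 31, 48, 56, 64, 79, 88, 99, 100, 108, 116, 123, 133, 138, 154, 161, 168, 183, 197, 200, 213, 224, 237, 242]

Fragments:
  4→17: 13 bp
  17→29: 12 bp
  29→31: 2 bp
  31→48: 17 bp
  48→56: 8 bp
  56→64: 8 bp
  64→79: 15 bp
  79→88: 9 bp
  88→99: 11 bp
  99→100: 1 bp
  100→108: 8 bp
  108→116: 8 bp
  116→123: 7 bp
  123→133: 10 bp
  133→138: 5 bp
  138→154: 16 bp
  154→161: 7 bp
  161→168: 7 bp
  168→183: 15 bp
  183→197: 14 bp
  197→200: 3 bp
  200→213: 13 bp
  213→224: 11 bp
  224→237: 13 bp
  237→242: 5 bp
  242→4 (wrap): 253-242+4 = 15 bp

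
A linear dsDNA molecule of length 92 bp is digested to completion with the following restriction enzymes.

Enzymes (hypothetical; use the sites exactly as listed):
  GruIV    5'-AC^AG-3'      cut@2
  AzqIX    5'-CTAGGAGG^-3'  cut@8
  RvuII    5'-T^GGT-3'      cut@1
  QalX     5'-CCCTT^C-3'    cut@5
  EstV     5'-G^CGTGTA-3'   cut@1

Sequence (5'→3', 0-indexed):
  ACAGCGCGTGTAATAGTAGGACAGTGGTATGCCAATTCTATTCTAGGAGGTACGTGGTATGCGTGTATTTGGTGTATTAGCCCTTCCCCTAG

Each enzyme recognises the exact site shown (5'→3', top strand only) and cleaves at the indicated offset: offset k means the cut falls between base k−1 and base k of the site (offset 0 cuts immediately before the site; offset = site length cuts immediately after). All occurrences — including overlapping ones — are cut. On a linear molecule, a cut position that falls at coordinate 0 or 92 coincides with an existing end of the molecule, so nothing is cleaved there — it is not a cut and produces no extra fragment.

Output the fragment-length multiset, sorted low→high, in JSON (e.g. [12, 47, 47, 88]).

[2,3,4,5,6,7,9,15,16,25]

Scan for sites:
  GruIV (ACAG, off=2): starts [0, 20] → cuts [2, 22]
  AzqIX (CTAGGAGG, off=8): starts [42] → cuts [50]
  RvuII (TGGT, off=1): starts [24, 54, 69] → cuts [25, 55, 70]
  QalX (CCCTTC, off=5): starts [80] → cuts [85]
  EstV (GCGTGTA, off=1): starts [5, 60] → cuts [6, 61]

Pooled cuts: [2, 6, 22, 25, 50, 55, 61, 70, 85]

Fragment lengths:
  [0,2): 2 bp
  [2,6): 4 bp
  [6,22): 16 bp
  [22,25): 3 bp
  [25,50): 25 bp
  [50,55): 5 bp
  [55,61): 6 bp
  [61,70): 9 bp
  [70,85): 15 bp
  [85,92): 7 bp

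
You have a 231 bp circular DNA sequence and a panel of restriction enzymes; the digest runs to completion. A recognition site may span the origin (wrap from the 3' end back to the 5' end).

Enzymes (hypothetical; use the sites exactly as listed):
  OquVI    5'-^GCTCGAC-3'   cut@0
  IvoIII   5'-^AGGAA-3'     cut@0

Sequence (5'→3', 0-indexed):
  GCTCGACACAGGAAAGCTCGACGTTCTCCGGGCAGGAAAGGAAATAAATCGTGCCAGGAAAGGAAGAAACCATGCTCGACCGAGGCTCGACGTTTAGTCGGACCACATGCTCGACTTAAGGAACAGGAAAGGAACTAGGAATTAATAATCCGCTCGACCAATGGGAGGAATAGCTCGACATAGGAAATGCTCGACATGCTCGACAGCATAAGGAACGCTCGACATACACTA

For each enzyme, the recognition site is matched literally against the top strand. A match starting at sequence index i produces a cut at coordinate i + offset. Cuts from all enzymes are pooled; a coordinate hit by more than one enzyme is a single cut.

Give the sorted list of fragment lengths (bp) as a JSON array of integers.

Site scan:
  OquVI GCTCGAC/0: at [0, 15, 73, 84, 108, 151, 172, 188, 197, 216] ⇒ [0, 15, 73, 84, 108, 151, 172, 188, 197, 216]
  IvoIII AGGAA/0: at [9, 33, 38, 55, 60, 118, 124, 129, 136, 165, 181, 210] ⇒ [9, 33, 38, 55, 60, 118, 124, 129, 136, 165, 181, 210]

Pooled cuts: [0, 9, 15, 33, 38, 55, 60, 73, 84, 108, 118, 124, 129, 136, 151, 165, 172, 181, 188, 197, 210, 216]

Fragment lengths:
  0→9: 9 bp
  9→15: 6 bp
  15→33: 18 bp
  33→38: 5 bp
  38→55: 17 bp
  55→60: 5 bp
  60→73: 13 bp
  73→84: 11 bp
  84→108: 24 bp
  108→118: 10 bp
  118→124: 6 bp
  124→129: 5 bp
  129→136: 7 bp
  136→151: 15 bp
  151→165: 14 bp
  165→172: 7 bp
  172→181: 9 bp
  181→188: 7 bp
  188→197: 9 bp
  197→210: 13 bp
  210→216: 6 bp
  216→0 (wrap): 231-216+0 = 15 bp

[5,5,5,6,6,6,7,7,7,9,9,9,10,11,13,13,14,15,15,17,18,24]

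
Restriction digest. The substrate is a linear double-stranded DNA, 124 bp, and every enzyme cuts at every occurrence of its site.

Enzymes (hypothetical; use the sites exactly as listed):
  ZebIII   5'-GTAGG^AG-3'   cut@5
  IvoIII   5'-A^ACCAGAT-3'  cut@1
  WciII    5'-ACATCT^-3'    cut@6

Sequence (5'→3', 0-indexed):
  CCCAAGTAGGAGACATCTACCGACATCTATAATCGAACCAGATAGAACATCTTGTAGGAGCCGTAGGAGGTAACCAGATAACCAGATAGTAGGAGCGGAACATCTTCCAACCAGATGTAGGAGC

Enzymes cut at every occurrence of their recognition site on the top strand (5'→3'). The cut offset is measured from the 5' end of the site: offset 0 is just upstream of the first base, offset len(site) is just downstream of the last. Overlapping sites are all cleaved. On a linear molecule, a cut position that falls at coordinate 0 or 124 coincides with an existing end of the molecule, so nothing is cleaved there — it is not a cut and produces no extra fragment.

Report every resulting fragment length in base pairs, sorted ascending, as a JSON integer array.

Scan for sites:
  ZebIII (GTAGGAG, off=5): starts [5, 53, 62, 88, 116] → cuts [10, 58, 67, 93, 121]
  IvoIII (AACCAGAT, off=1): starts [35, 71, 79, 108] → cuts [36, 72, 80, 109]
  WciII (ACATCT, off=6): starts [12, 22, 46, 99] → cuts [18, 28, 52, 105]

Pooled cuts: [10, 18, 28, 36, 52, 58, 67, 72, 80, 93, 105, 109, 121]

Fragment lengths:
  [0,10): 10 bp
  [10,18): 8 bp
  [18,28): 10 bp
  [28,36): 8 bp
  [36,52): 16 bp
  [52,58): 6 bp
  [58,67): 9 bp
  [67,72): 5 bp
  [72,80): 8 bp
  [80,93): 13 bp
  [93,105): 12 bp
  [105,109): 4 bp
  [109,121): 12 bp
  [121,124): 3 bp

[3,4,5,6,8,8,8,9,10,10,12,12,13,16]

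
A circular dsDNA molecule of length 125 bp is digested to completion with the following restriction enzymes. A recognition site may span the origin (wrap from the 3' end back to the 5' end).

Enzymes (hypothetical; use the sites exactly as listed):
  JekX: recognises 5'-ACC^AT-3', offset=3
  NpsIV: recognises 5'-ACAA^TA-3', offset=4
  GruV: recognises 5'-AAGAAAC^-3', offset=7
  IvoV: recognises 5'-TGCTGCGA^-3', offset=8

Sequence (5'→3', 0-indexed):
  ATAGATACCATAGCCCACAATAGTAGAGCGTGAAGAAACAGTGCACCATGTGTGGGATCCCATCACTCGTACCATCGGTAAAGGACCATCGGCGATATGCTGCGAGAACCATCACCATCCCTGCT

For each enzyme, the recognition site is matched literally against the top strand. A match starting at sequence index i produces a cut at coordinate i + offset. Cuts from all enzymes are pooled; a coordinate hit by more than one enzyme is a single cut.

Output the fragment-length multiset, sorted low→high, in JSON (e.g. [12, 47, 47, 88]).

Scan for sites:
  JekX (ACCAT, off=3): starts [6, 44, 70, 84, 107, 113] → cuts [9, 47, 73, 87, 110, 116]
  NpsIV (ACAATA, off=4): starts [16] → cuts [20]
  GruV (AAGAAAC, off=7): starts [32] → cuts [39]
  IvoV (TGCTGCGA, off=8): starts [97] → cuts [105]

Pooled cuts: [9, 20, 39, 47, 73, 87, 105, 110, 116]

Fragment lengths:
  9→20: 11 bp
  20→39: 19 bp
  39→47: 8 bp
  47→73: 26 bp
  73→87: 14 bp
  87→105: 18 bp
  105→110: 5 bp
  110→116: 6 bp
  116→9 (wrap): 125-116+9 = 18 bp

[5,6,8,11,14,18,18,19,26]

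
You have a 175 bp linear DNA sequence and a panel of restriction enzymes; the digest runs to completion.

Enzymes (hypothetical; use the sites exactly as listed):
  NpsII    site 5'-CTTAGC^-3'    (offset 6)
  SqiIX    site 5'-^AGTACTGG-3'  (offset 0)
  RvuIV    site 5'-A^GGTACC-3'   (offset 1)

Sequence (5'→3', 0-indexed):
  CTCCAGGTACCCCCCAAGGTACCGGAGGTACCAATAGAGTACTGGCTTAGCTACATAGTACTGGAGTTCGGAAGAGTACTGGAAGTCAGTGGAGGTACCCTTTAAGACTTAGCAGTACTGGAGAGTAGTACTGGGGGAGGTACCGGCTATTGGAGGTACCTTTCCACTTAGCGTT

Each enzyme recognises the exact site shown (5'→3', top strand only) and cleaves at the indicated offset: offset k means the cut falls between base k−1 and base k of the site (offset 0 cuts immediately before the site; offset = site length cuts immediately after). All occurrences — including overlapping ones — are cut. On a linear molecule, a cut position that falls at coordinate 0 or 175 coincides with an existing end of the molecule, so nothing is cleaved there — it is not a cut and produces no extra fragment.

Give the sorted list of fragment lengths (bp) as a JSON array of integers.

[3,5,5,9,11,12,12,13,14,16,18,18,19,20]

Site scan:
  NpsII CTTAGC/6: at [45, 107, 166] ⇒ [51, 113, 172]
  SqiIX AGTACTGG/0: at [37, 56, 74, 113, 126] ⇒ [37, 56, 74, 113, 126]
  RvuIV AGGTACC/1: at [4, 16, 25, 92, 137, 153] ⇒ [5, 17, 26, 93, 138, 154]

Pooled cuts: [5, 17, 26, 37, 51, 56, 74, 93, 113, 126, 138, 154, 172]

Fragments:
  [0,5): 5 bp
  [5,17): 12 bp
  [17,26): 9 bp
  [26,37): 11 bp
  [37,51): 14 bp
  [51,56): 5 bp
  [56,74): 18 bp
  [74,93): 19 bp
  [93,113): 20 bp
  [113,126): 13 bp
  [126,138): 12 bp
  [138,154): 16 bp
  [154,172): 18 bp
  [172,175): 3 bp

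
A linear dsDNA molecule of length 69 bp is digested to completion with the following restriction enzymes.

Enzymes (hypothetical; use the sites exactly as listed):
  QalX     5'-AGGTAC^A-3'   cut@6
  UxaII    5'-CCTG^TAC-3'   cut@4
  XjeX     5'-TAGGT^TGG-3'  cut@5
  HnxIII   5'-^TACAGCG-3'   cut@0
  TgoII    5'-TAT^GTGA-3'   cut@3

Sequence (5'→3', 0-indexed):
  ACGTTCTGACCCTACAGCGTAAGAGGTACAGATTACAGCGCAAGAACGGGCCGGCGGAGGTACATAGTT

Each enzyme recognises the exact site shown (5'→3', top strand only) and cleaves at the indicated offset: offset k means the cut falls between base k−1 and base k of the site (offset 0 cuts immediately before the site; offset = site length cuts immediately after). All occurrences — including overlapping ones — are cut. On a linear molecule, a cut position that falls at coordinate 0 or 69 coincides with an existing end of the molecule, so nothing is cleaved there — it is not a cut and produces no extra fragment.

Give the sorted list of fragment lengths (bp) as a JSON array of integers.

[4,6,12,17,30]

Site scan:
  QalX (AGGTACA, off=6): starts [23, 57] → cuts [29, 63]
  UxaII (CCTGTAC, off=4): no sites
  XjeX (TAGGTTGG, off=5): no sites
  HnxIII (TACAGCG, off=0): starts [12, 33] → cuts [12, 33]
  TgoII (TATGTGA, off=3): no sites

All cut coordinates (distinct, sorted): [12, 29, 33, 63]

Fragments:
  [0,12): 12 bp
  [12,29): 17 bp
  [29,33): 4 bp
  [33,63): 30 bp
  [63,69): 6 bp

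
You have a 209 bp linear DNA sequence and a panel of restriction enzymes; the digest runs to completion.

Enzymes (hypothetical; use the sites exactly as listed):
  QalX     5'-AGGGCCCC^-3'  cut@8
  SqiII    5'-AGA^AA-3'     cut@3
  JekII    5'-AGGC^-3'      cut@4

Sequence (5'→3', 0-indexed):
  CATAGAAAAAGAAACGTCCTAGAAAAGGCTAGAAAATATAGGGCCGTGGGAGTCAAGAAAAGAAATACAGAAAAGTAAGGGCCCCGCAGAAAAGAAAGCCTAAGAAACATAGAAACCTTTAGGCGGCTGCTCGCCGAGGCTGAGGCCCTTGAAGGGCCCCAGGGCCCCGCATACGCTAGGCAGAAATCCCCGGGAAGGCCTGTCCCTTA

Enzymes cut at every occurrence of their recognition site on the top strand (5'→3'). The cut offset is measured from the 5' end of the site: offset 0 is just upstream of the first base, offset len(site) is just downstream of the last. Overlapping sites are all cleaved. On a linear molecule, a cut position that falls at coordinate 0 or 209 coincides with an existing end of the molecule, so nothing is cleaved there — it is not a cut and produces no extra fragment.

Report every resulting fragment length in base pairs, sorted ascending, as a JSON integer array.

Site scan:
  QalX AGGGCCCC/8: at [77, 152, 160] ⇒ [85, 160, 168]
  SqiII AGAAA/3: at [3, 9, 20, 30, 55, 60, 68, 87, 92, 102, 110, 181] ⇒ [6, 12, 23, 33, 58, 63, 71, 90, 95, 105, 113, 184]
  JekII AGGC/4: at [25, 120, 136, 142, 177, 195] ⇒ [29, 124, 140, 146, 181, 199]

All cut coordinates (distinct, sorted): [6, 12, 23, 29, 33, 58, 63, 71, 85, 90, 95, 105, 113, 124, 140, 146, 160, 168, 181, 184, 199]

Fragments:
  [0,6): 6 bp
  [6,12): 6 bp
  [12,23): 11 bp
  [23,29): 6 bp
  [29,33): 4 bp
  [33,58): 25 bp
  [58,63): 5 bp
  [63,71): 8 bp
  [71,85): 14 bp
  [85,90): 5 bp
  [90,95): 5 bp
  [95,105): 10 bp
  [105,113): 8 bp
  [113,124): 11 bp
  [124,140): 16 bp
  [140,146): 6 bp
  [146,160): 14 bp
  [160,168): 8 bp
  [168,181): 13 bp
  [181,184): 3 bp
  [184,199): 15 bp
  [199,209): 10 bp

[3,4,5,5,5,6,6,6,6,8,8,8,10,10,11,11,13,14,14,15,16,25]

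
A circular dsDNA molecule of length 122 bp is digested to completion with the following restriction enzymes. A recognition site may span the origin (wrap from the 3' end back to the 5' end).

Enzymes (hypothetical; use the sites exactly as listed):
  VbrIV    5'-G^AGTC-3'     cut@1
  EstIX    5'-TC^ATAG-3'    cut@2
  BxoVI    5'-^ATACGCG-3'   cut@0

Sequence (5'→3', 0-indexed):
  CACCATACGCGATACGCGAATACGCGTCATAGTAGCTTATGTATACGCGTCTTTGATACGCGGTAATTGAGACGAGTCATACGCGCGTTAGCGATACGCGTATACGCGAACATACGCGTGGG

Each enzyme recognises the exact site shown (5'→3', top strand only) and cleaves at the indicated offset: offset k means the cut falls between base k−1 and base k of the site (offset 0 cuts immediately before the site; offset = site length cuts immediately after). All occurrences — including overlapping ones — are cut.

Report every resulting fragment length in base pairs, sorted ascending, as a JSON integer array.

[4,7,8,8,9,10,13,14,15,15,19]

Per-enzyme occurrences:
  VbrIV (GAGTC, off=1): starts [73] → cuts [74]
  EstIX (TCATAG, off=2): starts [26] → cuts [28]
  BxoVI (ATACGCG, off=0): starts [4, 11, 19, 42, 55, 78, 93, 101, 111] → cuts [4, 11, 19, 42, 55, 78, 93, 101, 111]

Pooled cuts: [4, 11, 19, 28, 42, 55, 74, 78, 93, 101, 111]

Fragment lengths:
  4→11: 7 bp
  11→19: 8 bp
  19→28: 9 bp
  28→42: 14 bp
  42→55: 13 bp
  55→74: 19 bp
  74→78: 4 bp
  78→93: 15 bp
  93→101: 8 bp
  101→111: 10 bp
  111→4 (wrap): 122-111+4 = 15 bp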